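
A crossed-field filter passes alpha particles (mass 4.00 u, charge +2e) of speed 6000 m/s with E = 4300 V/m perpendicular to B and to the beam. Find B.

Balance of forces in the selector: qE = qvB ⇒ B = E/v.
B = 4300/6000 = 0.72 T.

B = 0.72 T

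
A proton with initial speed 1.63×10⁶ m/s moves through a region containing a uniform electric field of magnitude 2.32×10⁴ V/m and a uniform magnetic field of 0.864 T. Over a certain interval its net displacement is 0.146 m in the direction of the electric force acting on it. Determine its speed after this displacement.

v_f ≈ 1.82×10⁶ m/s

B does no work; ΔKE = |q|E d.
½mv_f² = ½mv₀² + |q|Ed = ½(1.673×10⁻²⁷)(1.63×10⁶)² + (1.602×10⁻¹⁹)(2.32×10⁴)(0.146) ≈ 2.222×10⁻¹⁵ J + 5.426×10⁻¹⁶ J ≈ 2.765×10⁻¹⁵ J.
v_f = √(2·2.765×10⁻¹⁵/1.673×10⁻²⁷) ≈ 1.82×10⁶ m/s.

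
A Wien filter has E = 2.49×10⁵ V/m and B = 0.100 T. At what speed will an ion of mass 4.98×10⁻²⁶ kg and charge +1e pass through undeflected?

For undeflected motion the electric and magnetic forces balance: qE = qvB.
v = E/B = 2.49×10⁵/0.100 = 2.49×10⁶ m/s.
The result is independent of the particle's charge and mass.

v = 2.49×10⁶ m/s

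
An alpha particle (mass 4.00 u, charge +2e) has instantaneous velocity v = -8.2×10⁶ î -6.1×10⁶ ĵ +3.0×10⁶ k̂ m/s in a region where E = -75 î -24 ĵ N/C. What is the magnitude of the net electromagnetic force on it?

Only an electric field acts, so F = qE = (3.204×10⁻¹⁹ C)·(-75.0, -24.0, 0) = (-2.40×10⁻¹⁷, -7.69×10⁻¹⁸, 0) N.
|F| = 2.52×10⁻¹⁷ N.

|F| ≈ 2.52×10⁻¹⁷ N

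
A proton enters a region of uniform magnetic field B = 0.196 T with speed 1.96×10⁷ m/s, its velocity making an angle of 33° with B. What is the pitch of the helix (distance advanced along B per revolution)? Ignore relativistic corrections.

v∥ = v cosθ = 1.96×10⁷·cos33° ≈ 1.644×10⁷ m/s.
T = 2πm/(|q|B) = 2π(1.673×10⁻²⁷)/((1.602×10⁻¹⁹)(0.196)) ≈ 3.348×10⁻⁷ s.
pitch = v∥ T = (1.644×10⁷)(3.348×10⁻⁷) ≈ 5.50 m.

p ≈ 5.50 m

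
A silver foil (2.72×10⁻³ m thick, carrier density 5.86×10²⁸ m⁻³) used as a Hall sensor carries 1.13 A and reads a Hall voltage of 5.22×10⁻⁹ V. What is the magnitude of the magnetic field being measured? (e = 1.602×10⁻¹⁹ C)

From V_H = IB/(n e t), B = V_H n e t / I.
B = (5.22×10⁻⁹)(5.86×10²⁸)(1.602×10⁻¹⁹)(2.72×10⁻³)/1.13 ≈ 0.118 T.

B ≈ 0.118 T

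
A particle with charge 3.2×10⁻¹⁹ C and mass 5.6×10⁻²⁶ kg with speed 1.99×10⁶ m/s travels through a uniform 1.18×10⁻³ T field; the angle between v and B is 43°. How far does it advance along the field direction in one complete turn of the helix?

v∥ = v cosθ = 1.99×10⁶·cos43° ≈ 1.455×10⁶ m/s.
T = 2πm/(|q|B) = 2π(5.6×10⁻²⁶)/((3.2×10⁻¹⁹)(1.18×10⁻³)) ≈ 9.318×10⁻⁴ s.
pitch = v∥ T = (1.455×10⁶)(9.318×10⁻⁴) ≈ 1360 m.

p ≈ 1360 m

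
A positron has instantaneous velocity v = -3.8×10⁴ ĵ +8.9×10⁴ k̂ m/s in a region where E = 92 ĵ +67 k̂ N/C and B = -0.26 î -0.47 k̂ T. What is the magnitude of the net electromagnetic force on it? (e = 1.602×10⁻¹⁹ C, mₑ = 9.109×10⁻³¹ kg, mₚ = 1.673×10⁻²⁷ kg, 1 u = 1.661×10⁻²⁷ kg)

|F| ≈ 4.93×10⁻¹⁵ N

v×B = (1.79×10⁴, -2.31×10⁴, -9880) N/C.
E + v×B = (1.79×10⁴, -2.30×10⁴, -9810) N/C.
F = q(E + v×B) = (1.602×10⁻¹⁹ C)·(1.79×10⁴, -2.30×10⁴, -9810) = (2.86×10⁻¹⁵, -3.69×10⁻¹⁵, -1.57×10⁻¹⁵) N.
|F| = 4.93×10⁻¹⁵ N.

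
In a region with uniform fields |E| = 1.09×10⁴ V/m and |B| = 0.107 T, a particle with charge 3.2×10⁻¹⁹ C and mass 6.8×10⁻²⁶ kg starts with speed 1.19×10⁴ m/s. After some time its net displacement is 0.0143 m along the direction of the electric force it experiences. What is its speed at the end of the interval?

B does no work; ΔKE = |q|E d.
½mv_f² = ½mv₀² + |q|Ed = ½(6.8×10⁻²⁶)(1.19×10⁴)² + (3.2×10⁻¹⁹)(1.09×10⁴)(0.0143) ≈ 4.815×10⁻¹⁸ J + 4.988×10⁻¹⁷ J ≈ 5.469×10⁻¹⁷ J.
v_f = √(2·5.469×10⁻¹⁷/6.8×10⁻²⁶) ≈ 4.01×10⁴ m/s.

v_f ≈ 4.01×10⁴ m/s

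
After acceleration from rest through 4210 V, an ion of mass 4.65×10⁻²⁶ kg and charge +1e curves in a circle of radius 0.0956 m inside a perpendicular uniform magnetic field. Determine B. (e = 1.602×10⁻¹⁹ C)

B ≈ 0.517 T

v = √(2|q|V/m) = √(2·1.602×10⁻¹⁹·4210/4.65×10⁻²⁶) ≈ 1.703×10⁵ m/s.
B = mv/(|q|r) = (4.65×10⁻²⁶)(1.703×10⁵)/((1.602×10⁻¹⁹)(0.0956)) ≈ 0.517 T.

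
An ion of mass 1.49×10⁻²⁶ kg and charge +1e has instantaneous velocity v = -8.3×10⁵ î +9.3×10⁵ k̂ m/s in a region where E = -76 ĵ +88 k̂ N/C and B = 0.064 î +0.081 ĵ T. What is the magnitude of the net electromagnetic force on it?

|F| ≈ 1.88×10⁻¹⁴ N

v×B = (-7.53×10⁴, 5.95×10⁴, -6.72×10⁴) N/C.
E + v×B = (-7.53×10⁴, 5.94×10⁴, -6.71×10⁴) N/C.
F = q(E + v×B) = (1.602×10⁻¹⁹ C)·(-7.53×10⁴, 5.94×10⁴, -6.71×10⁴) = (-1.21×10⁻¹⁴, 9.52×10⁻¹⁵, -1.08×10⁻¹⁴) N.
|F| = 1.88×10⁻¹⁴ N.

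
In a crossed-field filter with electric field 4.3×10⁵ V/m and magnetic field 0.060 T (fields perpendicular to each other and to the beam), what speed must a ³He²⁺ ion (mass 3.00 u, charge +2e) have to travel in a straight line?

v = 7.2×10⁶ m/s

For undeflected motion the electric and magnetic forces balance: qE = qvB.
v = E/B = 4.3×10⁵/0.060 = 7.2×10⁶ m/s.
The result is independent of the particle's charge and mass.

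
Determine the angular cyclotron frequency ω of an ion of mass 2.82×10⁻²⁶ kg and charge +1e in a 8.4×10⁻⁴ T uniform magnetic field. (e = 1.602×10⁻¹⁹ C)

ω ≈ 4800 rad/s

ω = |q|B/m.
ω = (1.602×10⁻¹⁹)(8.4×10⁻⁴)/2.82×10⁻²⁶ ≈ 4800 rad/s.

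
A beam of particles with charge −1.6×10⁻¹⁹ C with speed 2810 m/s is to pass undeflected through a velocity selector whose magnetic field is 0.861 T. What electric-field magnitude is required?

E = 2420 V/m

For straight-line motion qE = qvB, so E = vB.
E = 2810 × 0.861 = 2420 V/m.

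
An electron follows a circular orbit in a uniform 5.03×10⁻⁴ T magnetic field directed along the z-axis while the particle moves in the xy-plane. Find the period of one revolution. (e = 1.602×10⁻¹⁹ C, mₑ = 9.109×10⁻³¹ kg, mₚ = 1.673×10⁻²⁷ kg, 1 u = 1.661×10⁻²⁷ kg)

T ≈ 7.10×10⁻⁸ s

The cyclotron period depends only on m, q, B: T = 2πm/(|q|B).
T = 2π(9.109×10⁻³¹)/((1.602×10⁻¹⁹)(5.03×10⁻⁴)) ≈ 7.10×10⁻⁸ s.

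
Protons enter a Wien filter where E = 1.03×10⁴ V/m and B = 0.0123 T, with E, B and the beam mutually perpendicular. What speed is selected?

Straight-line motion ⇒ electric and magnetic forces cancel, so E = vB.
v = E/B = 1.03×10⁴/0.0123 = 8.37×10⁵ m/s.
The result is independent of the particle's charge and mass.

v = 8.37×10⁵ m/s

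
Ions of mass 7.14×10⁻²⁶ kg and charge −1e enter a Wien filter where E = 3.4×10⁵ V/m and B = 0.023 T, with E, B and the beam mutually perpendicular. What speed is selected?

Zero net Lorentz force requires |qE| = |q v×B|, i.e. E = vB.
v = E/B = 3.4×10⁵/0.023 = 1.5×10⁷ m/s.
The result is independent of the particle's charge and mass.

v = 1.5×10⁷ m/s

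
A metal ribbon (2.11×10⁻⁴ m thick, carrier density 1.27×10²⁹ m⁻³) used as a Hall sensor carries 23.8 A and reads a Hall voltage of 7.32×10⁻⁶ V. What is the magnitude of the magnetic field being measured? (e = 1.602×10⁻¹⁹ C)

B ≈ 1.32 T

From V_H = IB/(n e t), B = V_H n e t / I.
B = (7.32×10⁻⁶)(1.27×10²⁹)(1.602×10⁻¹⁹)(2.11×10⁻⁴)/23.8 ≈ 1.32 T.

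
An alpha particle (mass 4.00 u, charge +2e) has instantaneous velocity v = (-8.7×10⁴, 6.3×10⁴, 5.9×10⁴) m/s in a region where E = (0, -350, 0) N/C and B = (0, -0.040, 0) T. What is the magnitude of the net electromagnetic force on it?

v×B = (2360, 0, 3480) N/C.
E + v×B = (2360, -350, 3480) N/C.
F = q(E + v×B) = (3.204×10⁻¹⁹ C)·(2360, -350, 3480) = (7.56×10⁻¹⁶, -1.12×10⁻¹⁶, 1.11×10⁻¹⁵) N.
|F| = 1.35×10⁻¹⁵ N.

|F| ≈ 1.35×10⁻¹⁵ N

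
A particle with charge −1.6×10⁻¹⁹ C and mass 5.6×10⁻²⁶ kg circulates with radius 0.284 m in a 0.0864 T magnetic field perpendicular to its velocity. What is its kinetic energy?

KE ≈ 1.38×10⁻¹⁶ J

v = |q|Br/m, then KE = ½mv² = (qBr)²/(2m).
v = (1.6×10⁻¹⁹)(0.0864)(0.284)/5.6×10⁻²⁶ ≈ 7.011×10⁴ m/s.
KE = ½(5.6×10⁻²⁶)(7.011×10⁴)² ≈ 1.38×10⁻¹⁶ J.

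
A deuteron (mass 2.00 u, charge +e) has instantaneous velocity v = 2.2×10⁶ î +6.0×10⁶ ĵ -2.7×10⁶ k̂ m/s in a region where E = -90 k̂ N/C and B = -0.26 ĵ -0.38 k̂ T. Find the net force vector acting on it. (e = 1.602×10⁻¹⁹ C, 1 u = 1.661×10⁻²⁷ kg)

v×B = (-2.98×10⁶, 8.36×10⁵, -5.72×10⁵) N/C.
E + v×B = (-2.98×10⁶, 8.36×10⁵, -5.72×10⁵) N/C.
F = q(E + v×B) = (1.602×10⁻¹⁹ C)·(-2.98×10⁶, 8.36×10⁵, -5.72×10⁵) = (-4.78×10⁻¹³, 1.34×10⁻¹³, -9.16×10⁻¹⁴) N.

F ≈ (-4.78×10⁻¹³, 1.34×10⁻¹³, -9.16×10⁻¹⁴) N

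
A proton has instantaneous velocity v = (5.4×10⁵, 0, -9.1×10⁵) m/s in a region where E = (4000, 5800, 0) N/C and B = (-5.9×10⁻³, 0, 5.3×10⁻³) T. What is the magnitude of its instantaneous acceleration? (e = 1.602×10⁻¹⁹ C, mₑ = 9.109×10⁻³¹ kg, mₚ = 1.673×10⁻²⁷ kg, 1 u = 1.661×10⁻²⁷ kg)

|a| ≈ 8.83×10¹¹ m/s²

v×B = (0, 2510, 0) N/C.
E + v×B = (4000, 8310, 0) N/C.
F = q(E + v×B) = (1.602×10⁻¹⁹ C)·(4000, 8310, 0) = (6.41×10⁻¹⁶, 1.33×10⁻¹⁵, 0) N.
|a| = |F|/m = 1.477×10⁻¹⁵/1.673×10⁻²⁷ ≈ 8.83×10¹¹ m/s².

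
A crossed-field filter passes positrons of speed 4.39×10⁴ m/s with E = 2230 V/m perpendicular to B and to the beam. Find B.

Balance of forces in the selector: qE = qvB ⇒ B = E/v.
B = 2230/4.39×10⁴ = 0.0508 T.

B = 0.0508 T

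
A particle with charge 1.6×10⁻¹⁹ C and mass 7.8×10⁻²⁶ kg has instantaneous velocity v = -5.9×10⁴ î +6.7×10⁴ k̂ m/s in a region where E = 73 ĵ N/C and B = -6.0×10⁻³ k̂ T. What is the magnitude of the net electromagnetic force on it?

v×B = (0, -354, 0) N/C.
E + v×B = (0, -281, 0) N/C.
F = q(E + v×B) = (1.6×10⁻¹⁹ C)·(0, -281, 0) = (0, -4.50×10⁻¹⁷, 0) N.
|F| = 4.50×10⁻¹⁷ N.

|F| ≈ 4.50×10⁻¹⁷ N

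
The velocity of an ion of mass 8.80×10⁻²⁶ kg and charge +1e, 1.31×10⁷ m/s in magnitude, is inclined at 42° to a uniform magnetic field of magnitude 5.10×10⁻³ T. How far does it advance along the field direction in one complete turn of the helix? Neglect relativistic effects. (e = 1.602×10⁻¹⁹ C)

p ≈ 6590 m

v∥ = v cosθ = 1.31×10⁷·cos42° ≈ 9.735×10⁶ m/s.
T = 2πm/(|q|B) = 2π(8.80×10⁻²⁶)/((1.602×10⁻¹⁹)(5.10×10⁻³)) ≈ 6.768×10⁻⁴ s.
pitch = v∥ T = (9.735×10⁶)(6.768×10⁻⁴) ≈ 6590 m.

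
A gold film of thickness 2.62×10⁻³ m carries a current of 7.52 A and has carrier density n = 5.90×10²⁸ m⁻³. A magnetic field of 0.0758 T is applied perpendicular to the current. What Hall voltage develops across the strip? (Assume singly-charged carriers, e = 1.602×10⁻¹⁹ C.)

V_H = IB/(n e t).
V_H = (7.52)(0.0758)/((5.90×10²⁸)(1.602×10⁻¹⁹)(2.62×10⁻³)) ≈ 2.30×10⁻⁸ V.

V_H ≈ 2.30×10⁻⁸ V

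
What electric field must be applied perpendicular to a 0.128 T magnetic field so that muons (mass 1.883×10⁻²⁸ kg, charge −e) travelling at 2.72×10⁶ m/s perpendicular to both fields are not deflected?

E = 3.48×10⁵ V/m

For straight-line motion qE = qvB, so E = vB.
E = 2.72×10⁶ × 0.128 = 3.48×10⁵ V/m.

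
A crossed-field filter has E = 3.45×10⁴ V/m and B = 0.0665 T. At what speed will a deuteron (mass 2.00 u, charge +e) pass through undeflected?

v = 5.19×10⁵ m/s

For undeflected motion the electric and magnetic forces balance: qE = qvB.
v = E/B = 3.45×10⁴/0.0665 = 5.19×10⁵ m/s.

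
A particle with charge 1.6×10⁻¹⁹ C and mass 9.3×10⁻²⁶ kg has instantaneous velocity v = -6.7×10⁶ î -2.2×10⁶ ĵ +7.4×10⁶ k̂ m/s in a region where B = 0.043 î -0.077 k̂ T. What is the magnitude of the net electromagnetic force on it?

v×B = (1.69×10⁵, -1.98×10⁵, 9.46×10⁴) N/C.
F = q v×B = (1.6×10⁻¹⁹ C)·(1.69×10⁵, -1.98×10⁵, 9.46×10⁴) = (2.71×10⁻¹⁴, -3.16×10⁻¹⁴, 1.51×10⁻¹⁴) N.
|F| = 4.43×10⁻¹⁴ N.

|F| ≈ 4.43×10⁻¹⁴ N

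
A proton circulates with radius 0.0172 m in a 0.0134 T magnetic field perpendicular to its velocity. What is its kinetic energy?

v = |q|Br/m, then KE = ½mv² = (qBr)²/(2m).
v = (1.602×10⁻¹⁹)(0.0134)(0.0172)/1.673×10⁻²⁷ ≈ 2.207×10⁴ m/s.
KE = ½(1.673×10⁻²⁷)(2.207×10⁴)² ≈ 4.07×10⁻¹⁹ J.

KE ≈ 4.07×10⁻¹⁹ J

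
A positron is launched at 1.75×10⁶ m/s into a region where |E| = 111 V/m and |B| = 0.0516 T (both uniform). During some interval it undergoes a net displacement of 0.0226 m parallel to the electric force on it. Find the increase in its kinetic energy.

The magnetic force is always ⟂ v and does no work; only the electric force changes KE.
ΔKE = F_E · d = |q|E d = (1.602×10⁻¹⁹)(111)(0.0226) ≈ 4.02×10⁻¹⁹ J.

ΔKE ≈ 4.02×10⁻¹⁹ J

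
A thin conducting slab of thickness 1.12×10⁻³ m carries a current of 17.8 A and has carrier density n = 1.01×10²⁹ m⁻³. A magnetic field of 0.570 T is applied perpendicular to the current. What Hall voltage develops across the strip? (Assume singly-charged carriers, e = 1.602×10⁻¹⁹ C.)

V_H ≈ 5.60×10⁻⁷ V

V_H = IB/(n e t).
V_H = (17.8)(0.570)/((1.01×10²⁹)(1.602×10⁻¹⁹)(1.12×10⁻³)) ≈ 5.60×10⁻⁷ V.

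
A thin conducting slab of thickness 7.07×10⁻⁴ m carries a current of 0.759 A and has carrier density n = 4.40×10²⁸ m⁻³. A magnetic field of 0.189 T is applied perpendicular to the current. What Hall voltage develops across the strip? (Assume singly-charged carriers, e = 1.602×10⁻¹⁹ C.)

V_H ≈ 2.88×10⁻⁸ V

V_H = IB/(n e t).
V_H = (0.759)(0.189)/((4.40×10²⁸)(1.602×10⁻¹⁹)(7.07×10⁻⁴)) ≈ 2.88×10⁻⁸ V.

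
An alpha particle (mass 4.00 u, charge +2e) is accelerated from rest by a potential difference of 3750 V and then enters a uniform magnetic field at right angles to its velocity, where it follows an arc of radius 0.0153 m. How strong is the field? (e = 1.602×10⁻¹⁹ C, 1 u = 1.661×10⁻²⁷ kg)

v = √(2|q|V/m) = √(2·3.204×10⁻¹⁹·3750/6.644×10⁻²⁷) ≈ 6.014×10⁵ m/s.
B = mv/(|q|r) = (6.644×10⁻²⁷)(6.014×10⁵)/((3.204×10⁻¹⁹)(0.0153)) ≈ 0.815 T.

B ≈ 0.815 T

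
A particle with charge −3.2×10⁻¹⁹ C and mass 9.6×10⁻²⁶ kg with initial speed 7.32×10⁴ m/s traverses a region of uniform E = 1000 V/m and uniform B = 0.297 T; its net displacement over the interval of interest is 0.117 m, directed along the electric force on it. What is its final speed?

B does no work; ΔKE = |q|E d.
½mv_f² = ½mv₀² + |q|Ed = ½(9.6×10⁻²⁶)(7.32×10⁴)² + (3.2×10⁻¹⁹)(1000)(0.117) ≈ 2.572×10⁻¹⁶ J + 3.744×10⁻¹⁷ J ≈ 2.946×10⁻¹⁶ J.
v_f = √(2·2.946×10⁻¹⁶/9.6×10⁻²⁶) ≈ 7.83×10⁴ m/s.

v_f ≈ 7.83×10⁴ m/s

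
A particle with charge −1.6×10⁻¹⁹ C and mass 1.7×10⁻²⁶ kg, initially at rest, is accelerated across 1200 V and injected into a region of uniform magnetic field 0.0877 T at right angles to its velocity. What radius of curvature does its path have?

Acceleration: |q|V = ½mv² ⇒ v = √(2|q|V/m) = √(2·1.6×10⁻¹⁹·1200/1.7×10⁻²⁶) ≈ 1.503×10⁵ m/s.
In the field: r = mv/(|q|B) = (1.7×10⁻²⁶)(1.503×10⁵)/((1.6×10⁻¹⁹)(0.0877)) ≈ 0.182 m.

r ≈ 0.182 m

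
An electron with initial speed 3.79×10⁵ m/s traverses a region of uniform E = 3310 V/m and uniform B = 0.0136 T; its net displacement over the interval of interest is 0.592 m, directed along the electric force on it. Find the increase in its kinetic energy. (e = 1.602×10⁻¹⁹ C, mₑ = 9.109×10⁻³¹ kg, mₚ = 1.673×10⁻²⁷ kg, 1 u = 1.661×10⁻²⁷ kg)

The magnetic force is always ⟂ v and does no work; only the electric force changes KE.
ΔKE = F_E · d = |q|E d = (1.602×10⁻¹⁹)(3310)(0.592) ≈ 3.14×10⁻¹⁶ J.

ΔKE ≈ 3.14×10⁻¹⁶ J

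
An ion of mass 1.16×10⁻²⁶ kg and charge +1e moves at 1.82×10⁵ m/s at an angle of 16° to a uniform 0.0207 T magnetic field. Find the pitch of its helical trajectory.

p ≈ 3.85 m

v∥ = v cosθ = 1.82×10⁵·cos16° ≈ 1.749×10⁵ m/s.
T = 2πm/(|q|B) = 2π(1.16×10⁻²⁶)/((1.602×10⁻¹⁹)(0.0207)) ≈ 2.198×10⁻⁵ s.
pitch = v∥ T = (1.749×10⁵)(2.198×10⁻⁵) ≈ 3.85 m.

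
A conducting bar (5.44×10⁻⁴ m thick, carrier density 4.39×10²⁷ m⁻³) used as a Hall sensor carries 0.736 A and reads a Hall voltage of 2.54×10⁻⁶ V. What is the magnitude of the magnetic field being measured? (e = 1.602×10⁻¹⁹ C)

From V_H = IB/(n e t), B = V_H n e t / I.
B = (2.54×10⁻⁶)(4.39×10²⁷)(1.602×10⁻¹⁹)(5.44×10⁻⁴)/0.736 ≈ 1.32 T.

B ≈ 1.32 T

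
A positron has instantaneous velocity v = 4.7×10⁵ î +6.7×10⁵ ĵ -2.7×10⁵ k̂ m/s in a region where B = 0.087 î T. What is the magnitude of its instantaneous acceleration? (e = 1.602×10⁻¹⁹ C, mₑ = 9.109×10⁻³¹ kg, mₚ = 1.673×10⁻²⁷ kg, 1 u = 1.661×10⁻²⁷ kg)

v×B = (0, -2.35×10⁴, -5.83×10⁴) N/C.
F = q v×B = (1.602×10⁻¹⁹ C)·(0, -2.35×10⁴, -5.83×10⁴) = (0, -3.76×10⁻¹⁵, -9.34×10⁻¹⁵) N.
|a| = |F|/m = 1.007×10⁻¹⁴/9.109×10⁻³¹ ≈ 1.11×10¹⁶ m/s².

|a| ≈ 1.11×10¹⁶ m/s²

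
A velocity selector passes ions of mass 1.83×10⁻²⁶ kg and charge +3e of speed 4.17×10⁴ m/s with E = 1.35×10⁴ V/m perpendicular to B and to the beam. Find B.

Balance of forces in the selector: qE = qvB ⇒ B = E/v.
B = 1.35×10⁴/4.17×10⁴ = 0.324 T.

B = 0.324 T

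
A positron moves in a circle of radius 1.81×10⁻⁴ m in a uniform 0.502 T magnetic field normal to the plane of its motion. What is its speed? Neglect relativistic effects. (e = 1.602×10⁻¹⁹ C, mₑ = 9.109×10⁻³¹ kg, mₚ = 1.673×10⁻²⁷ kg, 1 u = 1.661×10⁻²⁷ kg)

From |q|vB = mv²/r, v = |q|Br/m.
v = (1.602×10⁻¹⁹)(0.502)(1.81×10⁻⁴)/9.109×10⁻³¹ ≈ 1.60×10⁷ m/s.

v ≈ 1.60×10⁷ m/s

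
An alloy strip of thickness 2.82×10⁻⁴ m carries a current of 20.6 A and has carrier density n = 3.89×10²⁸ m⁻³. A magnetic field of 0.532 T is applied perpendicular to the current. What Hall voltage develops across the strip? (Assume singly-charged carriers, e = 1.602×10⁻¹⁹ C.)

V_H = IB/(n e t).
V_H = (20.6)(0.532)/((3.89×10²⁸)(1.602×10⁻¹⁹)(2.82×10⁻⁴)) ≈ 6.24×10⁻⁶ V.

V_H ≈ 6.24×10⁻⁶ V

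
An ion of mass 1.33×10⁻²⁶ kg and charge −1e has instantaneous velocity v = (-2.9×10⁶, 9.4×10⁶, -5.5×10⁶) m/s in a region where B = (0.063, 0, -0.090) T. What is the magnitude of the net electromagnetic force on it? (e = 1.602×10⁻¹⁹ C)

|F| ≈ 1.92×10⁻¹³ N

v×B = (-8.46×10⁵, -6.08×10⁵, -5.92×10⁵) N/C.
F = q v×B = (−1.602×10⁻¹⁹ C)·(-8.46×10⁵, -6.08×10⁵, -5.92×10⁵) = (1.36×10⁻¹³, 9.73×10⁻¹⁴, 9.49×10⁻¹⁴) N.
|F| = 1.92×10⁻¹³ N.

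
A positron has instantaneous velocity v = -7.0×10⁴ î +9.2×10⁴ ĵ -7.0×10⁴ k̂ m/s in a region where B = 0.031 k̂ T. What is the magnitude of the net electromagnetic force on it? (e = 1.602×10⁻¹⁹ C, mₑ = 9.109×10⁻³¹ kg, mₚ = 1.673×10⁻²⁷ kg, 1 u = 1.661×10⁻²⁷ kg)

v×B = (2850, 2170, 0) N/C.
F = q v×B = (1.602×10⁻¹⁹ C)·(2850, 2170, 0) = (4.57×10⁻¹⁶, 3.48×10⁻¹⁶, 0) N.
|F| = 5.74×10⁻¹⁶ N.

|F| ≈ 5.74×10⁻¹⁶ N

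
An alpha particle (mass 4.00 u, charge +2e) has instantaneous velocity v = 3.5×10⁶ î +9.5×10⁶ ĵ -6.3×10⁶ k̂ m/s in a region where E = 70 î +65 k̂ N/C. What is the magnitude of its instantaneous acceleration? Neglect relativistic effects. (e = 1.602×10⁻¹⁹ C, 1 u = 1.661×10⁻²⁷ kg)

|a| ≈ 4.61×10⁹ m/s²

Only an electric field acts, so F = qE = (3.204×10⁻¹⁹ C)·(70.0, 0, 65.0) = (2.24×10⁻¹⁷, 0, 2.08×10⁻¹⁷) N.
|a| = |F|/m = 3.061×10⁻¹⁷/6.644×10⁻²⁷ ≈ 4.61×10⁹ m/s².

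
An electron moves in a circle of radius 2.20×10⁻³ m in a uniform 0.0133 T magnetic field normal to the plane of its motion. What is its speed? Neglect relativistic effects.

From |q|vB = mv²/r, v = |q|Br/m.
v = (1.602×10⁻¹⁹)(0.0133)(2.20×10⁻³)/9.109×10⁻³¹ ≈ 5.15×10⁶ m/s.

v ≈ 5.15×10⁶ m/s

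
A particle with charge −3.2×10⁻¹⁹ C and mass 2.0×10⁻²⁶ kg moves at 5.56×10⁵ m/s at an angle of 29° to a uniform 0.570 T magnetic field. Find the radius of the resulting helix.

r ≈ 0.0296 m

v⊥ = v sinθ = 5.56×10⁵·sin29° ≈ 2.696×10⁵ m/s.
r = m v⊥/(|q|B) = (2.0×10⁻²⁶)(2.696×10⁵)/((3.2×10⁻¹⁹)(0.570)) ≈ 0.0296 m.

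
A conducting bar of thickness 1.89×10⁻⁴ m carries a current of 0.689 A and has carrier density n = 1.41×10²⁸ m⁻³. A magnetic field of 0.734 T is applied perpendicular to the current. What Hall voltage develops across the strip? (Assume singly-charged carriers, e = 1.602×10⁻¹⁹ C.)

V_H = IB/(n e t).
V_H = (0.689)(0.734)/((1.41×10²⁸)(1.602×10⁻¹⁹)(1.89×10⁻⁴)) ≈ 1.18×10⁻⁶ V.

V_H ≈ 1.18×10⁻⁶ V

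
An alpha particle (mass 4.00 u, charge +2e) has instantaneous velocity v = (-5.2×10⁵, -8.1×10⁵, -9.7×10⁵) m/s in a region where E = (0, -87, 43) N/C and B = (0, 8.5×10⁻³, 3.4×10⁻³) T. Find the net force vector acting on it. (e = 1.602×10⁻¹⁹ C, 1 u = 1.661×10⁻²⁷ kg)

F ≈ (1.76×10⁻¹⁵, 5.39×10⁻¹⁶, -1.40×10⁻¹⁵) N

v×B = (5490, 1770, -4420) N/C.
E + v×B = (5490, 1680, -4380) N/C.
F = q(E + v×B) = (3.204×10⁻¹⁹ C)·(5490, 1680, -4380) = (1.76×10⁻¹⁵, 5.39×10⁻¹⁶, -1.40×10⁻¹⁵) N.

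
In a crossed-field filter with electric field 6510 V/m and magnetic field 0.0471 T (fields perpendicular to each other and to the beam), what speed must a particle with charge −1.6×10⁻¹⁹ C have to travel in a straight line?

For undeflected motion the electric and magnetic forces balance: qE = qvB.
v = E/B = 6510/0.0471 = 1.38×10⁵ m/s.

v = 1.38×10⁵ m/s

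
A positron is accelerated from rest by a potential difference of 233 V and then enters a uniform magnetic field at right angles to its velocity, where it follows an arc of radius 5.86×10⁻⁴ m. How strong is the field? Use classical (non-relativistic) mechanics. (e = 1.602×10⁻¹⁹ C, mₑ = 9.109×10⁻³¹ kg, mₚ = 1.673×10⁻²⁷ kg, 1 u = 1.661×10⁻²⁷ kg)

B ≈ 0.0878 T

v = √(2|q|V/m) = √(2·1.602×10⁻¹⁹·233/9.109×10⁻³¹) ≈ 9.053×10⁶ m/s.
B = mv/(|q|r) = (9.109×10⁻³¹)(9.053×10⁶)/((1.602×10⁻¹⁹)(5.86×10⁻⁴)) ≈ 0.0878 T.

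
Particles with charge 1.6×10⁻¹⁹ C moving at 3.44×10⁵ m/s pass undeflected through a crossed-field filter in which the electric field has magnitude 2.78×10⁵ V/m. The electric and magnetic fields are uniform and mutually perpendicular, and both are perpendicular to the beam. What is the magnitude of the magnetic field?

Balance of forces in the selector: qE = qvB ⇒ B = E/v.
B = 2.78×10⁵/3.44×10⁵ = 0.808 T.

B = 0.808 T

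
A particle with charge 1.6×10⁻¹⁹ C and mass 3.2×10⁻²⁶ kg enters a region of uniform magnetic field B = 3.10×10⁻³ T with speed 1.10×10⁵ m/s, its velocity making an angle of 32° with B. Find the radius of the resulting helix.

r ≈ 3.76 m

v⊥ = v sinθ = 1.10×10⁵·sin32° ≈ 5.829×10⁴ m/s.
r = m v⊥/(|q|B) = (3.2×10⁻²⁶)(5.829×10⁴)/((1.6×10⁻¹⁹)(3.10×10⁻³)) ≈ 3.76 m.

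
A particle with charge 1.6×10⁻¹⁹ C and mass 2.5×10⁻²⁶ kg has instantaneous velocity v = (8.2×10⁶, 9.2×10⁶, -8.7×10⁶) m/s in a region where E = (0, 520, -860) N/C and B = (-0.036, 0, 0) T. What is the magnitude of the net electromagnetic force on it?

v×B = (0, 3.13×10⁵, 3.31×10⁵) N/C.
E + v×B = (0, 3.14×10⁵, 3.30×10⁵) N/C.
F = q(E + v×B) = (1.6×10⁻¹⁹ C)·(0, 3.14×10⁵, 3.30×10⁵) = (0, 5.02×10⁻¹⁴, 5.29×10⁻¹⁴) N.
|F| = 7.29×10⁻¹⁴ N.

|F| ≈ 7.29×10⁻¹⁴ N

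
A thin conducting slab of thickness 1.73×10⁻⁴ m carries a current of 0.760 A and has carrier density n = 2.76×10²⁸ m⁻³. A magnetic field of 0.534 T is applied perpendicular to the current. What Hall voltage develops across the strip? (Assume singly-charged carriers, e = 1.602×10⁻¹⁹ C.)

V_H = IB/(n e t).
V_H = (0.760)(0.534)/((2.76×10²⁸)(1.602×10⁻¹⁹)(1.73×10⁻⁴)) ≈ 5.31×10⁻⁷ V.

V_H ≈ 5.31×10⁻⁷ V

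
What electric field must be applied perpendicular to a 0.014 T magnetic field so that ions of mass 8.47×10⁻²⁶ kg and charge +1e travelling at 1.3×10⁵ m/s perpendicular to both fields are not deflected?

For straight-line motion qE = qvB, so E = vB.
E = 1.3×10⁵ × 0.014 = 1800 V/m.

E = 1800 V/m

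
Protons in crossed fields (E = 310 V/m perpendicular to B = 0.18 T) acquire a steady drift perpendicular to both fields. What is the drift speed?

v_d ≈ 1700 m/s

The E×B drift speed is v_d = E/B.
v_d = 310/0.18 = 1700 m/s.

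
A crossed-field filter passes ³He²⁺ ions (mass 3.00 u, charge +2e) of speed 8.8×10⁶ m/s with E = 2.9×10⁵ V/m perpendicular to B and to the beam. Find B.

Balance of forces in the selector: qE = qvB ⇒ B = E/v.
B = 2.9×10⁵/8.8×10⁶ = 0.033 T.

B = 0.033 T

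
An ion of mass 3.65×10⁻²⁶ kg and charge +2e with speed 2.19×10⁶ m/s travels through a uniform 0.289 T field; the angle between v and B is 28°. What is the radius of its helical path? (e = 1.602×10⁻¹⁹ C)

r ≈ 0.405 m

v⊥ = v sinθ = 2.19×10⁶·sin28° ≈ 1.028×10⁶ m/s.
r = m v⊥/(|q|B) = (3.65×10⁻²⁶)(1.028×10⁶)/((3.204×10⁻¹⁹)(0.289)) ≈ 0.405 m.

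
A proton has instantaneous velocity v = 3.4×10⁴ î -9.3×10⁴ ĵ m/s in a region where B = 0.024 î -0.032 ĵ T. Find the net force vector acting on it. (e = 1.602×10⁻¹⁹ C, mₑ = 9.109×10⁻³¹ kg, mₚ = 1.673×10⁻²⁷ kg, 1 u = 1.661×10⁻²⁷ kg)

F ≈ (0, 0, 1.83×10⁻¹⁶) N

v×B = (0, 0, 1140) N/C.
F = q v×B = (1.602×10⁻¹⁹ C)·(0, 0, 1140) = (0, 0, 1.83×10⁻¹⁶) N.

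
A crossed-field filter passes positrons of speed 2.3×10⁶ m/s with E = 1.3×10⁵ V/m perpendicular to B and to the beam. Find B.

B = 0.057 T

Balance of forces in the selector: qE = qvB ⇒ B = E/v.
B = 1.3×10⁵/2.3×10⁶ = 0.057 T.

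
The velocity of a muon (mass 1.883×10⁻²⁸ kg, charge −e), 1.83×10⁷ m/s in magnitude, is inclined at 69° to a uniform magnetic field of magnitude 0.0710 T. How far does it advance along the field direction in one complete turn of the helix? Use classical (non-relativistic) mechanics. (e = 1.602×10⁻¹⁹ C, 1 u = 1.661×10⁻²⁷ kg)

v∥ = v cosθ = 1.83×10⁷·cos69° ≈ 6.558×10⁶ m/s.
T = 2πm/(|q|B) = 2π(1.883×10⁻²⁸)/((1.602×10⁻¹⁹)(0.0710)) ≈ 1.040×10⁻⁷ s.
pitch = v∥ T = (6.558×10⁶)(1.040×10⁻⁷) ≈ 0.682 m.

p ≈ 0.682 m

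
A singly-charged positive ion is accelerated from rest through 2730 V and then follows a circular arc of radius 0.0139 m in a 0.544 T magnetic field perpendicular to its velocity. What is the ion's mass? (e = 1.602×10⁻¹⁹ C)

Combine |q|V = ½mv² and r = mv/(|q|B): eliminate v to get m = qB²r²/(2V).
m = (1.602×10⁻¹⁹)(0.544)²(0.0139)²/(2·2730) ≈ 1.68×10⁻²⁷ kg.

m ≈ 1.68×10⁻²⁷ kg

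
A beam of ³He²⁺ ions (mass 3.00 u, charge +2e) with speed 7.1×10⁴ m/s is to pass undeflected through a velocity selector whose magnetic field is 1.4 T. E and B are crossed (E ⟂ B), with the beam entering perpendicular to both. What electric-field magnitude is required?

For straight-line motion qE = qvB, so E = vB.
E = 7.1×10⁴ × 1.4 = 9.9×10⁴ V/m.

E = 9.9×10⁴ V/m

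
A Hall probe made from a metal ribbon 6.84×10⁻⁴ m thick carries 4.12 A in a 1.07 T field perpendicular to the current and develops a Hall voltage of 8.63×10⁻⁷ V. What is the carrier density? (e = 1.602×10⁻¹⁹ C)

n ≈ 4.66×10²⁸ m⁻³

From V_H = IB/(n e t), n = IB/(V_H e t).
n = (4.12)(1.07)/((8.63×10⁻⁷)(1.602×10⁻¹⁹)(6.84×10⁻⁴)) ≈ 4.66×10²⁸ m⁻³.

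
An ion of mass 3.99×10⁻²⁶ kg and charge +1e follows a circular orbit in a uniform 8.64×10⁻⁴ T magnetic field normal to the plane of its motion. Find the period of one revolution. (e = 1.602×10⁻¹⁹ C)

The cyclotron period depends only on m, q, B: T = 2πm/(|q|B).
T = 2π(3.99×10⁻²⁶)/((1.602×10⁻¹⁹)(8.64×10⁻⁴)) ≈ 1.81×10⁻³ s.

T ≈ 1.81×10⁻³ s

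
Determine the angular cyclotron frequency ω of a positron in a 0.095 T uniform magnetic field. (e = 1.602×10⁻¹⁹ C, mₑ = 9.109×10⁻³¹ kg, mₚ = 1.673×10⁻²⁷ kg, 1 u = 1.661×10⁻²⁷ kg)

ω ≈ 1.7×10¹⁰ rad/s

ω = |q|B/m.
ω = (1.602×10⁻¹⁹)(0.095)/9.109×10⁻³¹ ≈ 1.7×10¹⁰ rad/s.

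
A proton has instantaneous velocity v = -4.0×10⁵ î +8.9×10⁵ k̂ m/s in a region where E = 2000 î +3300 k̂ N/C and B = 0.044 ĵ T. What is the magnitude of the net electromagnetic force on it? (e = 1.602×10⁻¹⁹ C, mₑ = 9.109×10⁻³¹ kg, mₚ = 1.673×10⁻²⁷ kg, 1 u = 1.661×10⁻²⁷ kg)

v×B = (-3.92×10⁴, 0, -1.76×10⁴) N/C.
E + v×B = (-3.72×10⁴, 0, -1.43×10⁴) N/C.
F = q(E + v×B) = (1.602×10⁻¹⁹ C)·(-3.72×10⁴, 0, -1.43×10⁴) = (-5.95×10⁻¹⁵, 0, -2.29×10⁻¹⁵) N.
|F| = 6.38×10⁻¹⁵ N.

|F| ≈ 6.38×10⁻¹⁵ N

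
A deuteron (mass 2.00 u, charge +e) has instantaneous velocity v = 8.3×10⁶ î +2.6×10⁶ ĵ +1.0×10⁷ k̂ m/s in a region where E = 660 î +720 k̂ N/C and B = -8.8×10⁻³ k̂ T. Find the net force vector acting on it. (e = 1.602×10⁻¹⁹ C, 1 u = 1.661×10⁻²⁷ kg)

v×B = (-2.29×10⁴, 7.30×10⁴, 0) N/C.
E + v×B = (-2.22×10⁴, 7.30×10⁴, 720) N/C.
F = q(E + v×B) = (1.602×10⁻¹⁹ C)·(-2.22×10⁴, 7.30×10⁴, 720) = (-3.56×10⁻¹⁵, 1.17×10⁻¹⁴, 1.15×10⁻¹⁶) N.

F ≈ (-3.56×10⁻¹⁵, 1.17×10⁻¹⁴, 1.15×10⁻¹⁶) N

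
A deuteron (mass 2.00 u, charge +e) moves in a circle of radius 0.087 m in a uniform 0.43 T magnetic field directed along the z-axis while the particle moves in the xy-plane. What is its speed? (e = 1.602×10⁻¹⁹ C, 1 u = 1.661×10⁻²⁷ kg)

v ≈ 1.8×10⁶ m/s

From |q|vB = mv²/r, v = |q|Br/m.
v = (1.602×10⁻¹⁹)(0.43)(0.087)/3.322×10⁻²⁷ ≈ 1.8×10⁶ m/s.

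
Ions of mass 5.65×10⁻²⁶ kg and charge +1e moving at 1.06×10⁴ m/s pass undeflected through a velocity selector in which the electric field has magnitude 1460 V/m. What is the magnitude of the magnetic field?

B = 0.138 T

Balance of forces in the selector: qE = qvB ⇒ B = E/v.
B = 1460/1.06×10⁴ = 0.138 T.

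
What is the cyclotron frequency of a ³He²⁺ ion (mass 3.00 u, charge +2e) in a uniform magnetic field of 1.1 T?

f ≈ 1.1×10⁷ Hz

f = |q|B/(2πm).
f = (3.204×10⁻¹⁹)(1.1)/(2π·4.983×10⁻²⁷) ≈ 1.1×10⁷ Hz.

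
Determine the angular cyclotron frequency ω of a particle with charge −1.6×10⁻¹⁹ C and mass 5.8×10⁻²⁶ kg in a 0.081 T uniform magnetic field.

ω ≈ 2.2×10⁵ rad/s

ω = |q|B/m.
ω = (1.6×10⁻¹⁹)(0.081)/5.8×10⁻²⁶ ≈ 2.2×10⁵ rad/s.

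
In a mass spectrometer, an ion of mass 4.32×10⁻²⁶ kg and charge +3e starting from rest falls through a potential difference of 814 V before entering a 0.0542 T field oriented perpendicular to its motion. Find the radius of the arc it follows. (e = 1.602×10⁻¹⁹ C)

Acceleration: |q|V = ½mv² ⇒ v = √(2|q|V/m) = √(2·4.806×10⁻¹⁹·814/4.32×10⁻²⁶) ≈ 1.346×10⁵ m/s.
In the field: r = mv/(|q|B) = (4.32×10⁻²⁶)(1.346×10⁵)/((4.806×10⁻¹⁹)(0.0542)) ≈ 0.223 m.

r ≈ 0.223 m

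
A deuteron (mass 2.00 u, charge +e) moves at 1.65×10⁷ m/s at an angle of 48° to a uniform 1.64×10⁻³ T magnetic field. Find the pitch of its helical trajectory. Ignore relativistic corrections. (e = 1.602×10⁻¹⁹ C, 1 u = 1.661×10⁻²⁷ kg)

v∥ = v cosθ = 1.65×10⁷·cos48° ≈ 1.104×10⁷ m/s.
T = 2πm/(|q|B) = 2π(3.322×10⁻²⁷)/((1.602×10⁻¹⁹)(1.64×10⁻³)) ≈ 7.945×10⁻⁵ s.
pitch = v∥ T = (1.104×10⁷)(7.945×10⁻⁵) ≈ 877 m.

p ≈ 877 m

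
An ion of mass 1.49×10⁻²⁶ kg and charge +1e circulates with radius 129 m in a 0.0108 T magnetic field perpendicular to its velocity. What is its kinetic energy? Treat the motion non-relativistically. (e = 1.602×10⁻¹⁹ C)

KE ≈ 1.04×10⁷ eV

v = |q|Br/m, then KE = ½mv² = (qBr)²/(2m).
v = (1.602×10⁻¹⁹)(0.0108)(129)/1.49×10⁻²⁶ ≈ 1.498×10⁷ m/s.
KE = ½(1.49×10⁻²⁶)(1.498×10⁷)² ≈ 1.67×10⁻¹² J = 1.04×10⁷ eV.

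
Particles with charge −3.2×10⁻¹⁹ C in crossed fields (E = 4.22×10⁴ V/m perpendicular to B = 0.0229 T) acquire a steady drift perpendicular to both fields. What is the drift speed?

In crossed fields the guiding centre drifts at v_d = |E×B|/B² = E/B, independent of charge and mass.
v_d = 4.22×10⁴/0.0229 = 1.84×10⁶ m/s.

v_d ≈ 1.84×10⁶ m/s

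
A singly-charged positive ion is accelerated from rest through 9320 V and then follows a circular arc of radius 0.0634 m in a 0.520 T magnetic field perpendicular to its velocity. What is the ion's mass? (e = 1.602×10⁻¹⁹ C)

Combine |q|V = ½mv² and r = mv/(|q|B): eliminate v to get m = qB²r²/(2V).
m = (1.602×10⁻¹⁹)(0.520)²(0.0634)²/(2·9320) ≈ 9.34×10⁻²⁷ kg.

m ≈ 9.34×10⁻²⁷ kg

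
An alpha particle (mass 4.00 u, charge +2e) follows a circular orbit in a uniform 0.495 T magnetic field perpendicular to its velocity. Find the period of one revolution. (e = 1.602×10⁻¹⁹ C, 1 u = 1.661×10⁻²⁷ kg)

T ≈ 2.63×10⁻⁷ s

The cyclotron period depends only on m, q, B: T = 2πm/(|q|B).
T = 2π(6.644×10⁻²⁷)/((3.204×10⁻¹⁹)(0.495)) ≈ 2.63×10⁻⁷ s.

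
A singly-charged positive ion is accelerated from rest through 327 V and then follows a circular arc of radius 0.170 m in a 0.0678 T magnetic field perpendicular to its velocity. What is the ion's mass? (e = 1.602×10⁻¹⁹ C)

m ≈ 3.25×10⁻²⁶ kg

Combine |q|V = ½mv² and r = mv/(|q|B): eliminate v to get m = qB²r²/(2V).
m = (1.602×10⁻¹⁹)(0.0678)²(0.170)²/(2·327) ≈ 3.25×10⁻²⁶ kg.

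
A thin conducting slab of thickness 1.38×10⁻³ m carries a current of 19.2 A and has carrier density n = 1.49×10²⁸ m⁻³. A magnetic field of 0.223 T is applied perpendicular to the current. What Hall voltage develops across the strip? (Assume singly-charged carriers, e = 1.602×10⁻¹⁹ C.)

V_H = IB/(n e t).
V_H = (19.2)(0.223)/((1.49×10²⁸)(1.602×10⁻¹⁹)(1.38×10⁻³)) ≈ 1.30×10⁻⁶ V.

V_H ≈ 1.30×10⁻⁶ V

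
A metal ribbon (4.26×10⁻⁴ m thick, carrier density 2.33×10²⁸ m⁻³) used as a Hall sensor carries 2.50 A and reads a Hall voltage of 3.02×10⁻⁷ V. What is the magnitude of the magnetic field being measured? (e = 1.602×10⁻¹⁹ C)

B ≈ 0.192 T

From V_H = IB/(n e t), B = V_H n e t / I.
B = (3.02×10⁻⁷)(2.33×10²⁸)(1.602×10⁻¹⁹)(4.26×10⁻⁴)/2.50 ≈ 0.192 T.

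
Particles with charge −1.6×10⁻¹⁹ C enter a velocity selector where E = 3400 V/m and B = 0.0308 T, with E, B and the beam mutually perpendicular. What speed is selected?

Straight-line motion ⇒ electric and magnetic forces cancel, so E = vB.
v = E/B = 3400/0.0308 = 1.10×10⁵ m/s.

v = 1.10×10⁵ m/s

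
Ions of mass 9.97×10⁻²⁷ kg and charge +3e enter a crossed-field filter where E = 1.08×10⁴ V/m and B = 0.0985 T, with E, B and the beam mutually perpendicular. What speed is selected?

v = 1.10×10⁵ m/s

Straight-line motion ⇒ electric and magnetic forces cancel, so E = vB.
v = E/B = 1.08×10⁴/0.0985 = 1.10×10⁵ m/s.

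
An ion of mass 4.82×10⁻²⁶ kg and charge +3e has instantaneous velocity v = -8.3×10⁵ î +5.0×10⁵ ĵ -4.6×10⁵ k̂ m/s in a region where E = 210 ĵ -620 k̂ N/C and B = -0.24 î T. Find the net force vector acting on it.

F ≈ (0, 5.32×10⁻¹⁴, 5.74×10⁻¹⁴) N

v×B = (0, 1.10×10⁵, 1.20×10⁵) N/C.
E + v×B = (0, 1.11×10⁵, 1.19×10⁵) N/C.
F = q(E + v×B) = (4.806×10⁻¹⁹ C)·(0, 1.11×10⁵, 1.19×10⁵) = (0, 5.32×10⁻¹⁴, 5.74×10⁻¹⁴) N.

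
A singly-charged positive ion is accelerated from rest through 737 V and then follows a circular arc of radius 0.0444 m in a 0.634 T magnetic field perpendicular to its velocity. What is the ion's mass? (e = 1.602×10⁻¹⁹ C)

Combine |q|V = ½mv² and r = mv/(|q|B): eliminate v to get m = qB²r²/(2V).
m = (1.602×10⁻¹⁹)(0.634)²(0.0444)²/(2·737) ≈ 8.61×10⁻²⁶ kg.

m ≈ 8.61×10⁻²⁶ kg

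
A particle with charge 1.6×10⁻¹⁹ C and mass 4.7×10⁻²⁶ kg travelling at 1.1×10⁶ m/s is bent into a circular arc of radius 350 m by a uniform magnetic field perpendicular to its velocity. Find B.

From |q|vB = mv²/r, B = mv/(|q|r).
B = (4.7×10⁻²⁶)(1.1×10⁶)/((1.6×10⁻¹⁹)(350)) ≈ 9.2×10⁻⁴ T.

B ≈ 9.2×10⁻⁴ T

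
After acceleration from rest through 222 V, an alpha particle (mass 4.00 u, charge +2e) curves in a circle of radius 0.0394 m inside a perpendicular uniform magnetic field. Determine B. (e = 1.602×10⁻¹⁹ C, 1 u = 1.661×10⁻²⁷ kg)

v = √(2|q|V/m) = √(2·3.204×10⁻¹⁹·222/6.644×10⁻²⁷) ≈ 1.463×10⁵ m/s.
B = mv/(|q|r) = (6.644×10⁻²⁷)(1.463×10⁵)/((3.204×10⁻¹⁹)(0.0394)) ≈ 0.0770 T.

B ≈ 0.0770 T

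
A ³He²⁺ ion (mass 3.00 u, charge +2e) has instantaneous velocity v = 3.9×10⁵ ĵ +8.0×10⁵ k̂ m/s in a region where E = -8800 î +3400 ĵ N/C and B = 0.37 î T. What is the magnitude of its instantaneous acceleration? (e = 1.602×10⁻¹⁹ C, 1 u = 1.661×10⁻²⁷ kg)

v×B = (0, 2.96×10⁵, -1.44×10⁵) N/C.
E + v×B = (-8800, 2.99×10⁵, -1.44×10⁵) N/C.
F = q(E + v×B) = (3.204×10⁻¹⁹ C)·(-8800, 2.99×10⁵, -1.44×10⁵) = (-2.82×10⁻¹⁵, 9.59×10⁻¹⁴, -4.62×10⁻¹⁴) N.
|a| = |F|/m = 1.065×10⁻¹³/4.983×10⁻²⁷ ≈ 2.14×10¹³ m/s².

|a| ≈ 2.14×10¹³ m/s²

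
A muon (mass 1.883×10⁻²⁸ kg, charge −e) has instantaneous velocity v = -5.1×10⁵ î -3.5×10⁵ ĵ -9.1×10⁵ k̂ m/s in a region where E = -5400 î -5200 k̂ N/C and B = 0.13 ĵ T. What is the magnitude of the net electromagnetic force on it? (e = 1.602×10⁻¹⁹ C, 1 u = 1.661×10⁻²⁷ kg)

|F| ≈ 2.14×10⁻¹⁴ N

v×B = (1.18×10⁵, 0, -6.63×10⁴) N/C.
E + v×B = (1.13×10⁵, 0, -7.15×10⁴) N/C.
F = q(E + v×B) = (−1.602×10⁻¹⁹ C)·(1.13×10⁵, 0, -7.15×10⁴) = (-1.81×10⁻¹⁴, 0, 1.15×10⁻¹⁴) N.
|F| = 2.14×10⁻¹⁴ N.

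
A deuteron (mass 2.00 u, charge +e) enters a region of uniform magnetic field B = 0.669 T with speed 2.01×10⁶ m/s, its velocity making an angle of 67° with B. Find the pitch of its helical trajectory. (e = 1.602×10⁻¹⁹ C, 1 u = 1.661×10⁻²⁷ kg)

p ≈ 0.153 m

v∥ = v cosθ = 2.01×10⁶·cos67° ≈ 7.854×10⁵ m/s.
T = 2πm/(|q|B) = 2π(3.322×10⁻²⁷)/((1.602×10⁻¹⁹)(0.669)) ≈ 1.948×10⁻⁷ s.
pitch = v∥ T = (7.854×10⁵)(1.948×10⁻⁷) ≈ 0.153 m.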